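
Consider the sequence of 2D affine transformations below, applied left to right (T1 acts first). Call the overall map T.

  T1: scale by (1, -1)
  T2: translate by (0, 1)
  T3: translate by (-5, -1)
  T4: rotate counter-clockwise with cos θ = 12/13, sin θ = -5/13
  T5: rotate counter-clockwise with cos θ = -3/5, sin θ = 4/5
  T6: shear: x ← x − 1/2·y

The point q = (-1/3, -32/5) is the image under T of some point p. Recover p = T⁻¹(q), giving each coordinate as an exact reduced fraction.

p = (-1/3, -5)

T1 = [1 0 0; 0 -1 0; 0 0 1]
T2·T1 = [1 0 0; 0 -1 1; 0 0 1]
T3·…·T1 = [1 0 -5; 0 -1 0; 0 0 1]
T4·…·T1 = [12/13 -5/13 -60/13; -5/13 -12/13 25/13; 0 0 1]
T5·…·T1 = [-16/65 63/65 16/13; 63/65 16/65 -63/13; 0 0 1]
T6·…·T1 = [-19/26 11/13 95/26; 63/65 16/65 -63/13; 0 0 1]
det M = -1; M⁻¹ = [-16/65 11/13 5; 63/65 19/26 0; 0 0 1]
M⁻¹ · (-1/3, -32/5)ᵀ = (-1/3, -5)ᵀ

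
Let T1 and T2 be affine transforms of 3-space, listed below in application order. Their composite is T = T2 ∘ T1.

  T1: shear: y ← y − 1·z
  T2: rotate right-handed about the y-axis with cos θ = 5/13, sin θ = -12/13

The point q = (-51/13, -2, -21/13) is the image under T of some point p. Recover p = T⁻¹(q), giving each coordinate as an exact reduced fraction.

T1 = [1 0 0 0; 0 1 -1 0; 0 0 1 0; 0 0 0 1]
T2·T1 = [5/13 0 -12/13 0; 0 1 -1 0; 12/13 0 5/13 0; 0 0 0 1]
det M = 1; M⁻¹ = [5/13 0 12/13 0; -12/13 1 5/13 0; -12/13 0 5/13 0; 0 0 0 1]
M⁻¹ · (-51/13, -2, -21/13)ᵀ = (-3, 1, 3)ᵀ

p = (-3, 1, 3)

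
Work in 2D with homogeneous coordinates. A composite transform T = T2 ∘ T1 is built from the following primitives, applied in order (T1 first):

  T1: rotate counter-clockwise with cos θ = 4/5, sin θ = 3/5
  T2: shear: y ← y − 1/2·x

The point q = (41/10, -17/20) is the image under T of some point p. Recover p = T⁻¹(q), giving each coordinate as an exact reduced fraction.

T1 = [4/5 -3/5 0; 3/5 4/5 0; 0 0 1]
T2·T1 = [4/5 -3/5 0; 1/5 11/10 0; 0 0 1]
det M = 1; M⁻¹ = [11/10 3/5 0; -1/5 4/5 0; 0 0 1]
M⁻¹ · (41/10, -17/20)ᵀ = (4, -3/2)ᵀ

p = (4, -3/2)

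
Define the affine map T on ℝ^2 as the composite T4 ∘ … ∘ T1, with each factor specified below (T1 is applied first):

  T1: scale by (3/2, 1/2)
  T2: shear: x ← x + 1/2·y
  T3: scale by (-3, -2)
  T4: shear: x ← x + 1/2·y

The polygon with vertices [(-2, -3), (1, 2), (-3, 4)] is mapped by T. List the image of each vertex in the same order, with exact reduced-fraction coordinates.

T1 scale by (3/2, 1/2): (-2, -3) → (-3, -3/2); (1, 2) → (3/2, 1); (-3, 4) → (-9/2, 2)
T2 shear: x ← x + 1/2·y: (-3, -3/2) → (-15/4, -3/2); (3/2, 1) → (2, 1); (-9/2, 2) → (-7/2, 2)
T3 scale by (-3, -2): (-15/4, -3/2) → (45/4, 3); (2, 1) → (-6, -2); (-7/2, 2) → (21/2, -4)
T4 shear: x ← x + 1/2·y: (45/4, 3) → (51/4, 3); (-6, -2) → (-7, -2); (21/2, -4) → (17/2, -4)

image vertices: (51/4, 3), (-7, -2), (17/2, -4)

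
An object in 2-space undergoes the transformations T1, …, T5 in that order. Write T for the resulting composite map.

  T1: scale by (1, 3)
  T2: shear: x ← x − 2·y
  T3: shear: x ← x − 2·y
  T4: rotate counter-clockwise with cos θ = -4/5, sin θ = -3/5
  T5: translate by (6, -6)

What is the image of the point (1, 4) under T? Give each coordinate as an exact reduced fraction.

T(p) = (254/5, 63/5)

T1 scale by (1, 3): (1, 4) → (1, 12)
T2 shear: x ← x − 2·y: (1, 12) → (-23, 12)
T3 shear: x ← x − 2·y: (-23, 12) → (-47, 12)
T4 rotate counter-clockwise with cos θ = -4/5, sin θ = -3/5: (-47, 12) → (224/5, 93/5)
T5 translate by (6, -6): (224/5, 93/5) → (254/5, 63/5)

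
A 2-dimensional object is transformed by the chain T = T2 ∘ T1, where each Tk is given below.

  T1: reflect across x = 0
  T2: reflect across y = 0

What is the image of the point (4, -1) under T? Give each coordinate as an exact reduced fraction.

T(p) = (-4, 1)

T1 reflect across x = 0: (4, -1) → (-4, -1)
T2 reflect across y = 0: (-4, -1) → (-4, 1)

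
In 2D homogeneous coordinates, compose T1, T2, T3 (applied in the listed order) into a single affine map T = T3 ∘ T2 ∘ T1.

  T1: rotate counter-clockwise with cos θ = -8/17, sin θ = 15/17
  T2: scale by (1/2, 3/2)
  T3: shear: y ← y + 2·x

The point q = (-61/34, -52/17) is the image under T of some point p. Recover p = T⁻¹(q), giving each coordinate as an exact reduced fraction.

T1 = [-8/17 -15/17 0; 15/17 -8/17 0; 0 0 1]
T2·T1 = [-4/17 -15/34 0; 45/34 -12/17 0; 0 0 1]
T3·…·T1 = [-4/17 -15/34 0; 29/34 -27/17 0; 0 0 1]
det M = 3/4; M⁻¹ = [-36/17 10/17 0; -58/51 -16/51 0; 0 0 1]
M⁻¹ · (-61/34, -52/17)ᵀ = (2, 3)ᵀ

p = (2, 3)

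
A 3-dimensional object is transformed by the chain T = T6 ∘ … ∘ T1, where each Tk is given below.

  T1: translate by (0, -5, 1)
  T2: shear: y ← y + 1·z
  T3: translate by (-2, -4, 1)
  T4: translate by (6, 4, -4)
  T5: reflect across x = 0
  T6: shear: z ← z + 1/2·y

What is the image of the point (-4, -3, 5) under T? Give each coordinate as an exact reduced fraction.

T(p) = (0, -2, 2)

T1 translate by (0, -5, 1): (-4, -3, 5) → (-4, -8, 6)
T2 shear: y ← y + 1·z: (-4, -8, 6) → (-4, -2, 6)
T3 translate by (-2, -4, 1): (-4, -2, 6) → (-6, -6, 7)
T4 translate by (6, 4, -4): (-6, -6, 7) → (0, -2, 3)
T5 reflect across x = 0: (0, -2, 3) → (0, -2, 3)
T6 shear: z ← z + 1/2·y: (0, -2, 3) → (0, -2, 2)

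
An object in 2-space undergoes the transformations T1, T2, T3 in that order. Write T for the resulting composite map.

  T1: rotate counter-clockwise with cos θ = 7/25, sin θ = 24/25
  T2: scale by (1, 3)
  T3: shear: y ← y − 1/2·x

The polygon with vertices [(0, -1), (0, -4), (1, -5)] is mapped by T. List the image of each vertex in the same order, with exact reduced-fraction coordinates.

T1 rotate counter-clockwise with cos θ = 7/25, sin θ = 24/25: (0, -1) → (24/25, -7/25); (0, -4) → (96/25, -28/25); (1, -5) → (127/25, -11/25)
T2 scale by (1, 3): (24/25, -7/25) → (24/25, -21/25); (96/25, -28/25) → (96/25, -84/25); (127/25, -11/25) → (127/25, -33/25)
T3 shear: y ← y − 1/2·x: (24/25, -21/25) → (24/25, -33/25); (96/25, -84/25) → (96/25, -132/25); (127/25, -33/25) → (127/25, -193/50)

image vertices: (24/25, -33/25), (96/25, -132/25), (127/25, -193/50)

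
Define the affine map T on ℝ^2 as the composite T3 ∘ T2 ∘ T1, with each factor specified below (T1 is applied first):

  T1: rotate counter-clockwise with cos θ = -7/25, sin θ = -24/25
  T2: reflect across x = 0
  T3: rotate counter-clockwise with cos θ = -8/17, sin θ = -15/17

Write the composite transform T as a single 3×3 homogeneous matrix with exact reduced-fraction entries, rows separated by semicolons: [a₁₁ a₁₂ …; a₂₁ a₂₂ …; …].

T1 = [-7/25 24/25 0; -24/25 -7/25 0; 0 0 1]
T2·T1 = [7/25 -24/25 0; -24/25 -7/25 0; 0 0 1]
T3·…·T1 = [-416/425 87/425 0; 87/425 416/425 0; 0 0 1]

T = [-416/425 87/425 0; 87/425 416/425 0; 0 0 1]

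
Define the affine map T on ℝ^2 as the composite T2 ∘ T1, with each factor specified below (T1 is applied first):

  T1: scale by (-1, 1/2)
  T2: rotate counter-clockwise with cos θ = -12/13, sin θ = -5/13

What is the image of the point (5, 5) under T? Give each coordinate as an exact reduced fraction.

T(p) = (145/26, -5/13)

T1 scale by (-1, 1/2): (5, 5) → (-5, 5/2)
T2 rotate counter-clockwise with cos θ = -12/13, sin θ = -5/13: (-5, 5/2) → (145/26, -5/13)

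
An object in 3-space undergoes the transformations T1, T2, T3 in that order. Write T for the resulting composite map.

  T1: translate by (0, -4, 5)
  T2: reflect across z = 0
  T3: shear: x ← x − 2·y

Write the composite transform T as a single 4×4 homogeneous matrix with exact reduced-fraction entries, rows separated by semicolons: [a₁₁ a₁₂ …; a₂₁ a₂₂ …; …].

T = [1 -2 0 8; 0 1 0 -4; 0 0 -1 -5; 0 0 0 1]

T1 = [1 0 0 0; 0 1 0 -4; 0 0 1 5; 0 0 0 1]
T2·T1 = [1 0 0 0; 0 1 0 -4; 0 0 -1 -5; 0 0 0 1]
T3·…·T1 = [1 -2 0 8; 0 1 0 -4; 0 0 -1 -5; 0 0 0 1]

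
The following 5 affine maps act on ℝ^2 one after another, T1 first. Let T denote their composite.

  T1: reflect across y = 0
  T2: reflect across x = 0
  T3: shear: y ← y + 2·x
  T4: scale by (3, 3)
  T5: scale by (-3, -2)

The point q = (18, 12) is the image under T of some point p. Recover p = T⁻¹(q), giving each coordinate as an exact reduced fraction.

T1 = [1 0 0; 0 -1 0; 0 0 1]
T2·T1 = [-1 0 0; 0 -1 0; 0 0 1]
T3·…·T1 = [-1 0 0; -2 -1 0; 0 0 1]
T4·…·T1 = [-3 0 0; -6 -3 0; 0 0 1]
T5·…·T1 = [9 0 0; 12 6 0; 0 0 1]
det M = 54; M⁻¹ = [1/9 0 0; -2/9 1/6 0; 0 0 1]
M⁻¹ · (18, 12)ᵀ = (2, -2)ᵀ

p = (2, -2)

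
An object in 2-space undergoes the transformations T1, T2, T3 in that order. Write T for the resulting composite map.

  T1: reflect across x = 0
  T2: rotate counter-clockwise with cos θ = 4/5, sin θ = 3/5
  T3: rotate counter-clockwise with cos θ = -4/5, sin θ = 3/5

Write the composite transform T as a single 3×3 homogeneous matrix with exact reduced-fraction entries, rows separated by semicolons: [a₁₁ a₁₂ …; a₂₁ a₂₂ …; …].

T1 = [-1 0 0; 0 1 0; 0 0 1]
T2·T1 = [-4/5 -3/5 0; -3/5 4/5 0; 0 0 1]
T3·…·T1 = [1 0 0; 0 -1 0; 0 0 1]

T = [1 0 0; 0 -1 0; 0 0 1]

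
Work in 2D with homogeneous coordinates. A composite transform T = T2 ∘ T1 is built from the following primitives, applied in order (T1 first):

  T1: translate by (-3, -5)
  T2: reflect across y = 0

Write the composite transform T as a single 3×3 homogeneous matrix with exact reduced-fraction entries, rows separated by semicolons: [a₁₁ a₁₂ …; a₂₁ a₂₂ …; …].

T = [1 0 -3; 0 -1 5; 0 0 1]

T1 = [1 0 -3; 0 1 -5; 0 0 1]
T2·T1 = [1 0 -3; 0 -1 5; 0 0 1]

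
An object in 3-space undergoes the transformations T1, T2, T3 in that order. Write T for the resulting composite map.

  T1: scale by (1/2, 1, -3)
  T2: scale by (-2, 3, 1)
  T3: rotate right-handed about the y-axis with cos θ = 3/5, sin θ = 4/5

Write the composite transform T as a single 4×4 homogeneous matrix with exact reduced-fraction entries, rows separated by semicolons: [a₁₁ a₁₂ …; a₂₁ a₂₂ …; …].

T = [-3/5 0 -12/5 0; 0 3 0 0; 4/5 0 -9/5 0; 0 0 0 1]

T1 = [1/2 0 0 0; 0 1 0 0; 0 0 -3 0; 0 0 0 1]
T2·T1 = [-1 0 0 0; 0 3 0 0; 0 0 -3 0; 0 0 0 1]
T3·…·T1 = [-3/5 0 -12/5 0; 0 3 0 0; 4/5 0 -9/5 0; 0 0 0 1]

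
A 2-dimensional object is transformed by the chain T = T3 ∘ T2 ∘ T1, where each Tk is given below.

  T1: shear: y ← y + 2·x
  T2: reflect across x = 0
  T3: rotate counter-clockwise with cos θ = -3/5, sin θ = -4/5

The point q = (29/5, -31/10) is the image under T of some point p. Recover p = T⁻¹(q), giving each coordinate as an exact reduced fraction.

p = (1, 9/2)

T1 = [1 0 0; 2 1 0; 0 0 1]
T2·T1 = [-1 0 0; 2 1 0; 0 0 1]
T3·…·T1 = [11/5 4/5 0; -2/5 -3/5 0; 0 0 1]
det M = -1; M⁻¹ = [3/5 4/5 0; -2/5 -11/5 0; 0 0 1]
M⁻¹ · (29/5, -31/10)ᵀ = (1, 9/2)ᵀ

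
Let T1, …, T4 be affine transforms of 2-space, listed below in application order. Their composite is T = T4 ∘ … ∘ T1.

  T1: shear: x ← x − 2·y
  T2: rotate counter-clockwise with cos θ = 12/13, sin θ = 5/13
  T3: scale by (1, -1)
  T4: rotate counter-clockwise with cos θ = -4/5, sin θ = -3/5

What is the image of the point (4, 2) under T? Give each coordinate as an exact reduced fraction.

T1 shear: x ← x − 2·y: (4, 2) → (0, 2)
T2 rotate counter-clockwise with cos θ = 12/13, sin θ = 5/13: (0, 2) → (-10/13, 24/13)
T3 scale by (1, -1): (-10/13, 24/13) → (-10/13, -24/13)
T4 rotate counter-clockwise with cos θ = -4/5, sin θ = -3/5: (-10/13, -24/13) → (-32/65, 126/65)

T(p) = (-32/65, 126/65)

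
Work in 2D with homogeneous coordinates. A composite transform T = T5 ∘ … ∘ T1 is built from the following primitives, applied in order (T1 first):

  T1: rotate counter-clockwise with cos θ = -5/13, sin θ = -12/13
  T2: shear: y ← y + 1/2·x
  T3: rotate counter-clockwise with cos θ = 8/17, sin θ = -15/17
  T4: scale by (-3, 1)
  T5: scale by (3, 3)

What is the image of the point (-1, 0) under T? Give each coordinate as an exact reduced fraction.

T(p) = (-4635/442, 123/221)

T1 rotate counter-clockwise with cos θ = -5/13, sin θ = -12/13: (-1, 0) → (5/13, 12/13)
T2 shear: y ← y + 1/2·x: (5/13, 12/13) → (5/13, 29/26)
T3 rotate counter-clockwise with cos θ = 8/17, sin θ = -15/17: (5/13, 29/26) → (515/442, 41/221)
T4 scale by (-3, 1): (515/442, 41/221) → (-1545/442, 41/221)
T5 scale by (3, 3): (-1545/442, 41/221) → (-4635/442, 123/221)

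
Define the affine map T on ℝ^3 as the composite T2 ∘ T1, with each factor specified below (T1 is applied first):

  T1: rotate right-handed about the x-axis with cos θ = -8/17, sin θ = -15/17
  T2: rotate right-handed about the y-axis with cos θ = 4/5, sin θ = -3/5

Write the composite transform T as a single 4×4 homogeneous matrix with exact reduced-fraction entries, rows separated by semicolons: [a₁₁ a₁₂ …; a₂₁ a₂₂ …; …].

T = [4/5 9/17 24/85 0; 0 -8/17 15/17 0; 3/5 -12/17 -32/85 0; 0 0 0 1]

T1 = [1 0 0 0; 0 -8/17 15/17 0; 0 -15/17 -8/17 0; 0 0 0 1]
T2·T1 = [4/5 9/17 24/85 0; 0 -8/17 15/17 0; 3/5 -12/17 -32/85 0; 0 0 0 1]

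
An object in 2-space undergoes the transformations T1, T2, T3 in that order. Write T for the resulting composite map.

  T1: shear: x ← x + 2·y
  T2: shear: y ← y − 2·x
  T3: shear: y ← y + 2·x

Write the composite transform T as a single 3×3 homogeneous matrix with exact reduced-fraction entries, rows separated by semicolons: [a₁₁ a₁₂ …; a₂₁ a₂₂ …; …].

T1 = [1 2 0; 0 1 0; 0 0 1]
T2·T1 = [1 2 0; -2 -3 0; 0 0 1]
T3·…·T1 = [1 2 0; 0 1 0; 0 0 1]

T = [1 2 0; 0 1 0; 0 0 1]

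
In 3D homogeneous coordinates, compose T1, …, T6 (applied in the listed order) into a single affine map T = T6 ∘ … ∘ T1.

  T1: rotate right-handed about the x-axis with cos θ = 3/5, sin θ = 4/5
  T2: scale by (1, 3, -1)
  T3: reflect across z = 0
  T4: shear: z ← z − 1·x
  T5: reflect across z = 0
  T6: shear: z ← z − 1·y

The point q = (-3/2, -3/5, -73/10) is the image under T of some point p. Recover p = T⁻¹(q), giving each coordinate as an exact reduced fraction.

p = (-3/2, 5, 4)

T1 = [1 0 0 0; 0 3/5 -4/5 0; 0 4/5 3/5 0; 0 0 0 1]
T2·T1 = [1 0 0 0; 0 9/5 -12/5 0; 0 -4/5 -3/5 0; 0 0 0 1]
T3·…·T1 = [1 0 0 0; 0 9/5 -12/5 0; 0 4/5 3/5 0; 0 0 0 1]
T4·…·T1 = [1 0 0 0; 0 9/5 -12/5 0; -1 4/5 3/5 0; 0 0 0 1]
T5·…·T1 = [1 0 0 0; 0 9/5 -12/5 0; 1 -4/5 -3/5 0; 0 0 0 1]
T6·…·T1 = [1 0 0 0; 0 9/5 -12/5 0; 1 -13/5 9/5 0; 0 0 0 1]
det M = -3; M⁻¹ = [1 0 0 0; 4/5 -3/5 -4/5 0; 3/5 -13/15 -3/5 0; 0 0 0 1]
M⁻¹ · (-3/2, -3/5, -73/10)ᵀ = (-3/2, 5, 4)ᵀ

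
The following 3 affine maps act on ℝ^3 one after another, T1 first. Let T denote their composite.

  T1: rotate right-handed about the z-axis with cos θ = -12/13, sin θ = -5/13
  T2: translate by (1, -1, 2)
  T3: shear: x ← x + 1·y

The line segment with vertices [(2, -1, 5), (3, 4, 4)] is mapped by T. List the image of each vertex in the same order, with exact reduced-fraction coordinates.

T1 rotate right-handed about the z-axis with cos θ = -12/13, sin θ = -5/13: (2, -1, 5) → (-29/13, 2/13, 5); (3, 4, 4) → (-16/13, -63/13, 4)
T2 translate by (1, -1, 2): (-29/13, 2/13, 5) → (-16/13, -11/13, 7); (-16/13, -63/13, 4) → (-3/13, -76/13, 6)
T3 shear: x ← x + 1·y: (-16/13, -11/13, 7) → (-27/13, -11/13, 7); (-3/13, -76/13, 6) → (-79/13, -76/13, 6)

image vertices: (-27/13, -11/13, 7), (-79/13, -76/13, 6)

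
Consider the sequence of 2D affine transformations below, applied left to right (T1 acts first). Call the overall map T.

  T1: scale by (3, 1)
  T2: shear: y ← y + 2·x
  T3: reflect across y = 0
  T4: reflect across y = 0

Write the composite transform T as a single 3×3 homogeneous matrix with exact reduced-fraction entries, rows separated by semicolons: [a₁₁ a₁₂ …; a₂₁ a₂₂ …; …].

T = [3 0 0; 6 1 0; 0 0 1]

T1 = [3 0 0; 0 1 0; 0 0 1]
T2·T1 = [3 0 0; 6 1 0; 0 0 1]
T3·…·T1 = [3 0 0; -6 -1 0; 0 0 1]
T4·…·T1 = [3 0 0; 6 1 0; 0 0 1]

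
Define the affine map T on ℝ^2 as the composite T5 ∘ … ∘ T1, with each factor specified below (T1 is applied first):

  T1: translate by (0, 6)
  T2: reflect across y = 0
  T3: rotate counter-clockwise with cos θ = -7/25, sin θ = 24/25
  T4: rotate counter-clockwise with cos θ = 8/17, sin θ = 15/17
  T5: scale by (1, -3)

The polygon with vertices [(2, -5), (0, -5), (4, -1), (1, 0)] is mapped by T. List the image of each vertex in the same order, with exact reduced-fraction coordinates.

image vertices: (-149/85, -354/85), (87/425, -1248/425), (-1229/425, -7284/425), (106/425, -7749/425)

T1 translate by (0, 6): (2, -5) → (2, 1); (0, -5) → (0, 1); (4, -1) → (4, 5); (1, 0) → (1, 6)
T2 reflect across y = 0: (2, 1) → (2, -1); (0, 1) → (0, -1); (4, 5) → (4, -5); (1, 6) → (1, -6)
T3 rotate counter-clockwise with cos θ = -7/25, sin θ = 24/25: (2, -1) → (2/5, 11/5); (0, -1) → (24/25, 7/25); (4, -5) → (92/25, 131/25); (1, -6) → (137/25, 66/25)
T4 rotate counter-clockwise with cos θ = 8/17, sin θ = 15/17: (2/5, 11/5) → (-149/85, 118/85); (24/25, 7/25) → (87/425, 416/425); (92/25, 131/25) → (-1229/425, 2428/425); (137/25, 66/25) → (106/425, 2583/425)
T5 scale by (1, -3): (-149/85, 118/85) → (-149/85, -354/85); (87/425, 416/425) → (87/425, -1248/425); (-1229/425, 2428/425) → (-1229/425, -7284/425); (106/425, 2583/425) → (106/425, -7749/425)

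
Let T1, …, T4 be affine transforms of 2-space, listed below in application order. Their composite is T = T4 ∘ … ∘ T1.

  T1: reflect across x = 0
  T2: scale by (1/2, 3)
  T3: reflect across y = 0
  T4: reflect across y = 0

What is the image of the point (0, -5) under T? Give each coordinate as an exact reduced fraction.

T(p) = (0, -15)

T1 reflect across x = 0: (0, -5) → (0, -5)
T2 scale by (1/2, 3): (0, -5) → (0, -15)
T3 reflect across y = 0: (0, -15) → (0, 15)
T4 reflect across y = 0: (0, 15) → (0, -15)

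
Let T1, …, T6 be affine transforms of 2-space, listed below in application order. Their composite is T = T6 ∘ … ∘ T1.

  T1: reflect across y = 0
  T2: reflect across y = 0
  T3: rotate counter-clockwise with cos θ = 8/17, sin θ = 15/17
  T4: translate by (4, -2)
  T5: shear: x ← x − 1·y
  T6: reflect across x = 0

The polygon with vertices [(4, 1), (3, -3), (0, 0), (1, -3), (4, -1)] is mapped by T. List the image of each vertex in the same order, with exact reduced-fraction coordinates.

image vertices: (-3, 2), (-150/17, -13/17), (-6, -2), (-164/17, -43/17), (-97/17, 18/17)

T1 reflect across y = 0: (4, 1) → (4, -1); (3, -3) → (3, 3); (0, 0) → (0, 0); (1, -3) → (1, 3); (4, -1) → (4, 1)
T2 reflect across y = 0: (4, -1) → (4, 1); (3, 3) → (3, -3); (0, 0) → (0, 0); (1, 3) → (1, -3); (4, 1) → (4, -1)
T3 rotate counter-clockwise with cos θ = 8/17, sin θ = 15/17: (4, 1) → (1, 4); (3, -3) → (69/17, 21/17); (0, 0) → (0, 0); (1, -3) → (53/17, -9/17); (4, -1) → (47/17, 52/17)
T4 translate by (4, -2): (1, 4) → (5, 2); (69/17, 21/17) → (137/17, -13/17); (0, 0) → (4, -2); (53/17, -9/17) → (121/17, -43/17); (47/17, 52/17) → (115/17, 18/17)
T5 shear: x ← x − 1·y: (5, 2) → (3, 2); (137/17, -13/17) → (150/17, -13/17); (4, -2) → (6, -2); (121/17, -43/17) → (164/17, -43/17); (115/17, 18/17) → (97/17, 18/17)
T6 reflect across x = 0: (3, 2) → (-3, 2); (150/17, -13/17) → (-150/17, -13/17); (6, -2) → (-6, -2); (164/17, -43/17) → (-164/17, -43/17); (97/17, 18/17) → (-97/17, 18/17)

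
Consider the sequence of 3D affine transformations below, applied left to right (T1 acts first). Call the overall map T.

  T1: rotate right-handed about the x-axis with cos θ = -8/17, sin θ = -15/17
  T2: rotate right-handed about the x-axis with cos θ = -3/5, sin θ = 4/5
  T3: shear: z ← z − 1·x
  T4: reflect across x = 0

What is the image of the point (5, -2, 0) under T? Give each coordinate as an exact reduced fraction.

T(p) = (-5, -168/85, -451/85)

T1 rotate right-handed about the x-axis with cos θ = -8/17, sin θ = -15/17: (5, -2, 0) → (5, 16/17, 30/17)
T2 rotate right-handed about the x-axis with cos θ = -3/5, sin θ = 4/5: (5, 16/17, 30/17) → (5, -168/85, -26/85)
T3 shear: z ← z − 1·x: (5, -168/85, -26/85) → (5, -168/85, -451/85)
T4 reflect across x = 0: (5, -168/85, -451/85) → (-5, -168/85, -451/85)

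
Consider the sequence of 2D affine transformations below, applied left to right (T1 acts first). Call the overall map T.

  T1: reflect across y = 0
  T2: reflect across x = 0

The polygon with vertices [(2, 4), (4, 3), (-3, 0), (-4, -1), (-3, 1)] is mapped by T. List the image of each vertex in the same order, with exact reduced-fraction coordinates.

image vertices: (-2, -4), (-4, -3), (3, 0), (4, 1), (3, -1)

T1 reflect across y = 0: (2, 4) → (2, -4); (4, 3) → (4, -3); (-3, 0) → (-3, 0); (-4, -1) → (-4, 1); (-3, 1) → (-3, -1)
T2 reflect across x = 0: (2, -4) → (-2, -4); (4, -3) → (-4, -3); (-3, 0) → (3, 0); (-4, 1) → (4, 1); (-3, -1) → (3, -1)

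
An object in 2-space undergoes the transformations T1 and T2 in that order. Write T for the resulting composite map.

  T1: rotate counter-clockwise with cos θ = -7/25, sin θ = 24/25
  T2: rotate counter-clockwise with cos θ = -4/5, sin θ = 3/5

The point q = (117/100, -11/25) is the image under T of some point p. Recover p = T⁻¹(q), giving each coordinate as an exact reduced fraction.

p = (0, 5/4)

T1 = [-7/25 -24/25 0; 24/25 -7/25 0; 0 0 1]
T2·T1 = [-44/125 117/125 0; -117/125 -44/125 0; 0 0 1]
det M = 1; M⁻¹ = [-44/125 -117/125 0; 117/125 -44/125 0; 0 0 1]
M⁻¹ · (117/100, -11/25)ᵀ = (0, 5/4)ᵀ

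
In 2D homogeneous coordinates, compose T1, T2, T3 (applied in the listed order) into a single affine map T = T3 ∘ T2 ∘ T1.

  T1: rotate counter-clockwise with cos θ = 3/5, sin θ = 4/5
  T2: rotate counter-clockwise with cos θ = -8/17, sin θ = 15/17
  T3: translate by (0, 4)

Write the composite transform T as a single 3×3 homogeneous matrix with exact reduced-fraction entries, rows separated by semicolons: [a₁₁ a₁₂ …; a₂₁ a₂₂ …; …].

T = [-84/85 -13/85 0; 13/85 -84/85 4; 0 0 1]

T1 = [3/5 -4/5 0; 4/5 3/5 0; 0 0 1]
T2·T1 = [-84/85 -13/85 0; 13/85 -84/85 0; 0 0 1]
T3·…·T1 = [-84/85 -13/85 0; 13/85 -84/85 4; 0 0 1]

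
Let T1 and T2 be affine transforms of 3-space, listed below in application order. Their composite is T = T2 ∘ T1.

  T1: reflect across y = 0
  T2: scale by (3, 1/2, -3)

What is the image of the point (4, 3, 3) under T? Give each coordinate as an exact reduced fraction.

T1 reflect across y = 0: (4, 3, 3) → (4, -3, 3)
T2 scale by (3, 1/2, -3): (4, -3, 3) → (12, -3/2, -9)

T(p) = (12, -3/2, -9)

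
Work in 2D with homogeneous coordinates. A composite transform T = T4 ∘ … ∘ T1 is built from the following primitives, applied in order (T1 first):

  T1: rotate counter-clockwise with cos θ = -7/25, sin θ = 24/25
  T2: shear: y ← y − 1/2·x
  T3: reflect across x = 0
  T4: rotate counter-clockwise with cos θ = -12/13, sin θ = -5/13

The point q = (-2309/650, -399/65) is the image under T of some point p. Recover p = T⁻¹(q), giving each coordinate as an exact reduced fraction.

p = (3, 5)

T1 = [-7/25 -24/25 0; 24/25 -7/25 0; 0 0 1]
T2·T1 = [-7/25 -24/25 0; 11/10 1/5 0; 0 0 1]
T3·…·T1 = [7/25 24/25 0; 11/10 1/5 0; 0 0 1]
T4·…·T1 = [107/650 -263/325 0; -73/65 -36/65 0; 0 0 1]
det M = -1; M⁻¹ = [36/65 -263/325 0; -73/65 -107/650 0; 0 0 1]
M⁻¹ · (-2309/650, -399/65)ᵀ = (3, 5)ᵀ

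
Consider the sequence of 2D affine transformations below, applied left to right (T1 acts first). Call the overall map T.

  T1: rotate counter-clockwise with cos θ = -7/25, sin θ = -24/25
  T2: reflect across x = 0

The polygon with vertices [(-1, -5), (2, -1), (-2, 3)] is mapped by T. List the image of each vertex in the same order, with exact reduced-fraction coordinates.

T1 rotate counter-clockwise with cos θ = -7/25, sin θ = -24/25: (-1, -5) → (-113/25, 59/25); (2, -1) → (-38/25, -41/25); (-2, 3) → (86/25, 27/25)
T2 reflect across x = 0: (-113/25, 59/25) → (113/25, 59/25); (-38/25, -41/25) → (38/25, -41/25); (86/25, 27/25) → (-86/25, 27/25)

image vertices: (113/25, 59/25), (38/25, -41/25), (-86/25, 27/25)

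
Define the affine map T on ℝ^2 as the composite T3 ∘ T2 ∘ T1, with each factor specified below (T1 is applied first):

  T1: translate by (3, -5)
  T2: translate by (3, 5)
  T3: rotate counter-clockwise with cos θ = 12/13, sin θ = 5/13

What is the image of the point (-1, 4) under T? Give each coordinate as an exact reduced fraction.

T1 translate by (3, -5): (-1, 4) → (2, -1)
T2 translate by (3, 5): (2, -1) → (5, 4)
T3 rotate counter-clockwise with cos θ = 12/13, sin θ = 5/13: (5, 4) → (40/13, 73/13)

T(p) = (40/13, 73/13)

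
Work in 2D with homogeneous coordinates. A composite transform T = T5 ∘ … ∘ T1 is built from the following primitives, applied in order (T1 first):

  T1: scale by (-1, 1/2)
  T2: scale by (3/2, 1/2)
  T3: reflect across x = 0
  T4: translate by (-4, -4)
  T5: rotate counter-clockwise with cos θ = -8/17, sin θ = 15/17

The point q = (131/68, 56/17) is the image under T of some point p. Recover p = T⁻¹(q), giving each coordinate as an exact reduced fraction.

T1 = [-1 0 0; 0 1/2 0; 0 0 1]
T2·T1 = [-3/2 0 0; 0 1/4 0; 0 0 1]
T3·…·T1 = [3/2 0 0; 0 1/4 0; 0 0 1]
T4·…·T1 = [3/2 0 -4; 0 1/4 -4; 0 0 1]
T5·…·T1 = [-12/17 -15/68 92/17; 45/34 -2/17 -28/17; 0 0 1]
det M = 3/8; M⁻¹ = [-16/51 10/17 8/3; -60/17 -32/17 16; 0 0 1]
M⁻¹ · (131/68, 56/17)ᵀ = (4, 3)ᵀ

p = (4, 3)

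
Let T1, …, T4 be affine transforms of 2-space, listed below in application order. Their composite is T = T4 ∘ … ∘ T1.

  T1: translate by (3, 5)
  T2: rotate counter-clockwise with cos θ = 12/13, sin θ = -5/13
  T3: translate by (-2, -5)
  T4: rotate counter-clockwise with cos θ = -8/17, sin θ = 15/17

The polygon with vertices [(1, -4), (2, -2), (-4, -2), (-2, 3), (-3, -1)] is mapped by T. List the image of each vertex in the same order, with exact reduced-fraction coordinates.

image vertices: (879/221, 989/221), (418/221, 1167/221), (32/13, -9/13), (-46/17, 14/17), (303/221, 46/221)

T1 translate by (3, 5): (1, -4) → (4, 1); (2, -2) → (5, 3); (-4, -2) → (-1, 3); (-2, 3) → (1, 8); (-3, -1) → (0, 4)
T2 rotate counter-clockwise with cos θ = 12/13, sin θ = -5/13: (4, 1) → (53/13, -8/13); (5, 3) → (75/13, 11/13); (-1, 3) → (3/13, 41/13); (1, 8) → (4, 7); (0, 4) → (20/13, 48/13)
T3 translate by (-2, -5): (53/13, -8/13) → (27/13, -73/13); (75/13, 11/13) → (49/13, -54/13); (3/13, 41/13) → (-23/13, -24/13); (4, 7) → (2, 2); (20/13, 48/13) → (-6/13, -17/13)
T4 rotate counter-clockwise with cos θ = -8/17, sin θ = 15/17: (27/13, -73/13) → (879/221, 989/221); (49/13, -54/13) → (418/221, 1167/221); (-23/13, -24/13) → (32/13, -9/13); (2, 2) → (-46/17, 14/17); (-6/13, -17/13) → (303/221, 46/221)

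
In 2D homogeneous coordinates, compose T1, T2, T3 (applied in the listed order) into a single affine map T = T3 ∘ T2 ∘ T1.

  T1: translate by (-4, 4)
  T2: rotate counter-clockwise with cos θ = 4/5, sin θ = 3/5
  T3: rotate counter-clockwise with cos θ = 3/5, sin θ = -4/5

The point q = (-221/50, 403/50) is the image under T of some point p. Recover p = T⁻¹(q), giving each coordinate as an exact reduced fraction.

p = (-5/2, 5/2)

T1 = [1 0 -4; 0 1 4; 0 0 1]
T2·T1 = [4/5 -3/5 -28/5; 3/5 4/5 4/5; 0 0 1]
T3·…·T1 = [24/25 7/25 -68/25; -7/25 24/25 124/25; 0 0 1]
det M = 1; M⁻¹ = [24/25 -7/25 4; 7/25 24/25 -4; 0 0 1]
M⁻¹ · (-221/50, 403/50)ᵀ = (-5/2, 5/2)ᵀ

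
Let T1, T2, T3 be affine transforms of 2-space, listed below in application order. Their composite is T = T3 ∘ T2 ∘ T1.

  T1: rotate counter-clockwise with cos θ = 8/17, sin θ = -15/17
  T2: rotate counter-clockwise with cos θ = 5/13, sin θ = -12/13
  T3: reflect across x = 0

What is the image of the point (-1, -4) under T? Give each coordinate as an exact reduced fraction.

T(p) = (32/13, 43/13)

T1 rotate counter-clockwise with cos θ = 8/17, sin θ = -15/17: (-1, -4) → (-4, -1)
T2 rotate counter-clockwise with cos θ = 5/13, sin θ = -12/13: (-4, -1) → (-32/13, 43/13)
T3 reflect across x = 0: (-32/13, 43/13) → (32/13, 43/13)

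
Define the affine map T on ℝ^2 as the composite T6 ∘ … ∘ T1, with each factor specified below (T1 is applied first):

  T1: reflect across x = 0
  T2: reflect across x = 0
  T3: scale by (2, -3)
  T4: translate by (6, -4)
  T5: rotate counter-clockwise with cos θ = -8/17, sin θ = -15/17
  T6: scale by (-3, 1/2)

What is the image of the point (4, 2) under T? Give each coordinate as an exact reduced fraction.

T(p) = (786/17, -65/17)

T1 reflect across x = 0: (4, 2) → (-4, 2)
T2 reflect across x = 0: (-4, 2) → (4, 2)
T3 scale by (2, -3): (4, 2) → (8, -6)
T4 translate by (6, -4): (8, -6) → (14, -10)
T5 rotate counter-clockwise with cos θ = -8/17, sin θ = -15/17: (14, -10) → (-262/17, -130/17)
T6 scale by (-3, 1/2): (-262/17, -130/17) → (786/17, -65/17)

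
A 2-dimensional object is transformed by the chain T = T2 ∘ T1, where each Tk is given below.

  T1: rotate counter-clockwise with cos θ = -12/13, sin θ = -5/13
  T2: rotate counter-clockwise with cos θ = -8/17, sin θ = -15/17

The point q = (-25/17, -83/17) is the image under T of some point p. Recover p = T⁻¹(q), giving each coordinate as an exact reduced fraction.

T1 = [-12/13 5/13 0; -5/13 -12/13 0; 0 0 1]
T2·T1 = [21/221 -220/221 0; 220/221 21/221 0; 0 0 1]
det M = 1; M⁻¹ = [21/221 220/221 0; -220/221 21/221 0; 0 0 1]
M⁻¹ · (-25/17, -83/17)ᵀ = (-5, 1)ᵀ

p = (-5, 1)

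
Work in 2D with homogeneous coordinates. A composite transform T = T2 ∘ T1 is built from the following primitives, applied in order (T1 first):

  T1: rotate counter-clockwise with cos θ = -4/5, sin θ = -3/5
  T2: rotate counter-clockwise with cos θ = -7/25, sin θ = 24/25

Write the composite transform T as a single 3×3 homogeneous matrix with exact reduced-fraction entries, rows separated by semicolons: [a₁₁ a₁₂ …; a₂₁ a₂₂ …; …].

T1 = [-4/5 3/5 0; -3/5 -4/5 0; 0 0 1]
T2·T1 = [4/5 3/5 0; -3/5 4/5 0; 0 0 1]

T = [4/5 3/5 0; -3/5 4/5 0; 0 0 1]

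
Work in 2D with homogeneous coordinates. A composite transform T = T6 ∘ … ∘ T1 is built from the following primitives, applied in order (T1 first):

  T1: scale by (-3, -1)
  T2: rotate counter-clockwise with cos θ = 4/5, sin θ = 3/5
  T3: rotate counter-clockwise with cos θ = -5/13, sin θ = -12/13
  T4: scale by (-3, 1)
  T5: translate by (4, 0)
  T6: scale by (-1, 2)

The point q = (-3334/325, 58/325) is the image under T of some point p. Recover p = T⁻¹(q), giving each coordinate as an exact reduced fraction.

p = (1/5, 2)

T1 = [-3 0 0; 0 -1 0; 0 0 1]
T2·T1 = [-12/5 3/5 0; -9/5 -4/5 0; 0 0 1]
T3·…·T1 = [-48/65 -63/65 0; 189/65 -16/65 0; 0 0 1]
T4·…·T1 = [144/65 189/65 0; 189/65 -16/65 0; 0 0 1]
T5·…·T1 = [144/65 189/65 4; 189/65 -16/65 0; 0 0 1]
T6·…·T1 = [-144/65 -189/65 -4; 378/65 -32/65 0; 0 0 1]
det M = 18; M⁻¹ = [-16/585 21/130 -64/585; -21/65 -8/65 -84/65; 0 0 1]
M⁻¹ · (-3334/325, 58/325)ᵀ = (1/5, 2)ᵀ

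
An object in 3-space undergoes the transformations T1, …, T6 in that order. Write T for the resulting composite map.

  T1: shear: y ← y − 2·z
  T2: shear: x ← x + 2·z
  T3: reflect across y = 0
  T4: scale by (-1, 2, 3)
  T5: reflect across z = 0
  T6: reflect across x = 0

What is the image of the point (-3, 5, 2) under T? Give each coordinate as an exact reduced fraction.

T1 shear: y ← y − 2·z: (-3, 5, 2) → (-3, 1, 2)
T2 shear: x ← x + 2·z: (-3, 1, 2) → (1, 1, 2)
T3 reflect across y = 0: (1, 1, 2) → (1, -1, 2)
T4 scale by (-1, 2, 3): (1, -1, 2) → (-1, -2, 6)
T5 reflect across z = 0: (-1, -2, 6) → (-1, -2, -6)
T6 reflect across x = 0: (-1, -2, -6) → (1, -2, -6)

T(p) = (1, -2, -6)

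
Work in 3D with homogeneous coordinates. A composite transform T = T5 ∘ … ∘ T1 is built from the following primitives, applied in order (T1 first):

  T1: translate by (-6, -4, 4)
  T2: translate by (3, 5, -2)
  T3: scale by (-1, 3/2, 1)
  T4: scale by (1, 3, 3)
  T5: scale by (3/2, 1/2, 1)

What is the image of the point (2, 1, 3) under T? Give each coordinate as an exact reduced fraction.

T1 translate by (-6, -4, 4): (2, 1, 3) → (-4, -3, 7)
T2 translate by (3, 5, -2): (-4, -3, 7) → (-1, 2, 5)
T3 scale by (-1, 3/2, 1): (-1, 2, 5) → (1, 3, 5)
T4 scale by (1, 3, 3): (1, 3, 5) → (1, 9, 15)
T5 scale by (3/2, 1/2, 1): (1, 9, 15) → (3/2, 9/2, 15)

T(p) = (3/2, 9/2, 15)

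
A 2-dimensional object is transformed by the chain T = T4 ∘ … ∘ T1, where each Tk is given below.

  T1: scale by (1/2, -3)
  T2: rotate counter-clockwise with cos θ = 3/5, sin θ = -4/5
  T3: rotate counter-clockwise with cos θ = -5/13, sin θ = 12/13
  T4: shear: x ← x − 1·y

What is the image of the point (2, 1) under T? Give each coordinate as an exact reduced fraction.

T(p) = (244/65, -43/65)

T1 scale by (1/2, -3): (2, 1) → (1, -3)
T2 rotate counter-clockwise with cos θ = 3/5, sin θ = -4/5: (1, -3) → (-9/5, -13/5)
T3 rotate counter-clockwise with cos θ = -5/13, sin θ = 12/13: (-9/5, -13/5) → (201/65, -43/65)
T4 shear: x ← x − 1·y: (201/65, -43/65) → (244/65, -43/65)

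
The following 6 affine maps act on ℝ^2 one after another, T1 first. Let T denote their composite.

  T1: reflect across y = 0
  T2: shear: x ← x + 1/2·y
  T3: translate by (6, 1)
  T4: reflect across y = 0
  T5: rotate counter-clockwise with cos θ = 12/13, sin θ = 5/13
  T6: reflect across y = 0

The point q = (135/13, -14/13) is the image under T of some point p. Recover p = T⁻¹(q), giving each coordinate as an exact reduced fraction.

T1 = [1 0 0; 0 -1 0; 0 0 1]
T2·T1 = [1 -1/2 0; 0 -1 0; 0 0 1]
T3·…·T1 = [1 -1/2 6; 0 -1 1; 0 0 1]
T4·…·T1 = [1 -1/2 6; 0 1 -1; 0 0 1]
T5·…·T1 = [12/13 -11/13 77/13; 5/13 19/26 18/13; 0 0 1]
T6·…·T1 = [12/13 -11/13 77/13; -5/13 -19/26 -18/13; 0 0 1]
det M = -1; M⁻¹ = [19/26 -11/13 -11/2; -5/13 -12/13 1; 0 0 1]
M⁻¹ · (135/13, -14/13)ᵀ = (3, -2)ᵀ

p = (3, -2)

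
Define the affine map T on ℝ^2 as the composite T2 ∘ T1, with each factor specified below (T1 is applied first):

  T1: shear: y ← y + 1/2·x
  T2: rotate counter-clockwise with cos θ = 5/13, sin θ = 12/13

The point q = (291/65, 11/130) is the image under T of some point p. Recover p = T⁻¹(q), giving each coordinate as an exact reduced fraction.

T1 = [1 0 0; 1/2 1 0; 0 0 1]
T2·T1 = [-1/13 -12/13 0; 29/26 5/13 0; 0 0 1]
det M = 1; M⁻¹ = [5/13 12/13 0; -29/26 -1/13 0; 0 0 1]
M⁻¹ · (291/65, 11/130)ᵀ = (9/5, -5)ᵀ

p = (9/5, -5)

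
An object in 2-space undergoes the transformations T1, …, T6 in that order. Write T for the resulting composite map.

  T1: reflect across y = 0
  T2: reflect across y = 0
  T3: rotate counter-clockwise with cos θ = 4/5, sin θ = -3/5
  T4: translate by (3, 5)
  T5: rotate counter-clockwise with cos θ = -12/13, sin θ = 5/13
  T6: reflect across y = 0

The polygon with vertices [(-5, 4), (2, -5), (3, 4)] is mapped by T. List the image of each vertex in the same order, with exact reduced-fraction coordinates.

T1 reflect across y = 0: (-5, 4) → (-5, -4); (2, -5) → (2, 5); (3, 4) → (3, -4)
T2 reflect across y = 0: (-5, -4) → (-5, 4); (2, 5) → (2, -5); (3, -4) → (3, 4)
T3 rotate counter-clockwise with cos θ = 4/5, sin θ = -3/5: (-5, 4) → (-8/5, 31/5); (2, -5) → (-7/5, -26/5); (3, 4) → (24/5, 7/5)
T4 translate by (3, 5): (-8/5, 31/5) → (7/5, 56/5); (-7/5, -26/5) → (8/5, -1/5); (24/5, 7/5) → (39/5, 32/5)
T5 rotate counter-clockwise with cos θ = -12/13, sin θ = 5/13: (7/5, 56/5) → (-28/5, -49/5); (8/5, -1/5) → (-7/5, 4/5); (39/5, 32/5) → (-628/65, -189/65)
T6 reflect across y = 0: (-28/5, -49/5) → (-28/5, 49/5); (-7/5, 4/5) → (-7/5, -4/5); (-628/65, -189/65) → (-628/65, 189/65)

image vertices: (-28/5, 49/5), (-7/5, -4/5), (-628/65, 189/65)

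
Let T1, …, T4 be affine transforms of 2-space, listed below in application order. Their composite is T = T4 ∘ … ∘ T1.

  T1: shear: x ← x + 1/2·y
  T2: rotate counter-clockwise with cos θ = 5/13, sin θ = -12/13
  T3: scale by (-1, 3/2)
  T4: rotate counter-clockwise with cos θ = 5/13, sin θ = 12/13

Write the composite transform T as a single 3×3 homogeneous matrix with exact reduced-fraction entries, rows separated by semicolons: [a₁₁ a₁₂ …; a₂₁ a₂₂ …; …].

T = [191/169 -109/338 0; -150/169 -363/338 0; 0 0 1]

T1 = [1 1/2 0; 0 1 0; 0 0 1]
T2·T1 = [5/13 29/26 0; -12/13 -1/13 0; 0 0 1]
T3·…·T1 = [-5/13 -29/26 0; -18/13 -3/26 0; 0 0 1]
T4·…·T1 = [191/169 -109/338 0; -150/169 -363/338 0; 0 0 1]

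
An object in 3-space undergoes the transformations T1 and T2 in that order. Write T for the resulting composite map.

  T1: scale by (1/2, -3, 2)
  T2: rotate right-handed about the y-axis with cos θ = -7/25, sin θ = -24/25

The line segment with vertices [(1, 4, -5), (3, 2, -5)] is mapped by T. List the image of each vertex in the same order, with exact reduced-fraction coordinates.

image vertices: (473/50, -12, 82/25), (459/50, -6, 106/25)

T1 scale by (1/2, -3, 2): (1, 4, -5) → (1/2, -12, -10); (3, 2, -5) → (3/2, -6, -10)
T2 rotate right-handed about the y-axis with cos θ = -7/25, sin θ = -24/25: (1/2, -12, -10) → (473/50, -12, 82/25); (3/2, -6, -10) → (459/50, -6, 106/25)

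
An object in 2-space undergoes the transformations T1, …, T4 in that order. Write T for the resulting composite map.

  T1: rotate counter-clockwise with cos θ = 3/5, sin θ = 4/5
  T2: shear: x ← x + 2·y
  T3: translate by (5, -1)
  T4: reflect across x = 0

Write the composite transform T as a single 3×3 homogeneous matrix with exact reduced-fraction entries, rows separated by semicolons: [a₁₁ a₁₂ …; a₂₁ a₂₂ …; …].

T1 = [3/5 -4/5 0; 4/5 3/5 0; 0 0 1]
T2·T1 = [11/5 2/5 0; 4/5 3/5 0; 0 0 1]
T3·…·T1 = [11/5 2/5 5; 4/5 3/5 -1; 0 0 1]
T4·…·T1 = [-11/5 -2/5 -5; 4/5 3/5 -1; 0 0 1]

T = [-11/5 -2/5 -5; 4/5 3/5 -1; 0 0 1]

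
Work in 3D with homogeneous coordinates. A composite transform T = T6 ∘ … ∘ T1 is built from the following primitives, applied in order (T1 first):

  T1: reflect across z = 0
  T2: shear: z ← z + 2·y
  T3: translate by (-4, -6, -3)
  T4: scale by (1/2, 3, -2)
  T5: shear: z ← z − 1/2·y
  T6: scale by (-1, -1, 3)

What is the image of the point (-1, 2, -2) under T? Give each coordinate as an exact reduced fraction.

T(p) = (5/2, 12, 0)

T1 reflect across z = 0: (-1, 2, -2) → (-1, 2, 2)
T2 shear: z ← z + 2·y: (-1, 2, 2) → (-1, 2, 6)
T3 translate by (-4, -6, -3): (-1, 2, 6) → (-5, -4, 3)
T4 scale by (1/2, 3, -2): (-5, -4, 3) → (-5/2, -12, -6)
T5 shear: z ← z − 1/2·y: (-5/2, -12, -6) → (-5/2, -12, 0)
T6 scale by (-1, -1, 3): (-5/2, -12, 0) → (5/2, 12, 0)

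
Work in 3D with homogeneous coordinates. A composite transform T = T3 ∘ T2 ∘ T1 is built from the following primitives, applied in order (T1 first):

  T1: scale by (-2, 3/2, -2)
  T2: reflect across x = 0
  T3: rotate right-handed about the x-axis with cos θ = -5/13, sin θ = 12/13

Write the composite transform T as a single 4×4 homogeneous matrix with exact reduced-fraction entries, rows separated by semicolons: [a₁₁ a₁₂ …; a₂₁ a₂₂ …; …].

T = [2 0 0 0; 0 -15/26 24/13 0; 0 18/13 10/13 0; 0 0 0 1]

T1 = [-2 0 0 0; 0 3/2 0 0; 0 0 -2 0; 0 0 0 1]
T2·T1 = [2 0 0 0; 0 3/2 0 0; 0 0 -2 0; 0 0 0 1]
T3·…·T1 = [2 0 0 0; 0 -15/26 24/13 0; 0 18/13 10/13 0; 0 0 0 1]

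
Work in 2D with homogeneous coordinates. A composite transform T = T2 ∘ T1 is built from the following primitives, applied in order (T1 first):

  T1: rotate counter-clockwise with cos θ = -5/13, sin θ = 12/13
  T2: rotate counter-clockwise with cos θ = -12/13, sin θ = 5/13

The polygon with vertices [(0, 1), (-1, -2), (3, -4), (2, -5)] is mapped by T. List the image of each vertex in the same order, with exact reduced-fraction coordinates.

T1 rotate counter-clockwise with cos θ = -5/13, sin θ = 12/13: (0, 1) → (-12/13, -5/13); (-1, -2) → (29/13, -2/13); (3, -4) → (33/13, 56/13); (2, -5) → (50/13, 49/13)
T2 rotate counter-clockwise with cos θ = -12/13, sin θ = 5/13: (-12/13, -5/13) → (1, 0); (29/13, -2/13) → (-2, 1); (33/13, 56/13) → (-4, -3); (50/13, 49/13) → (-5, -2)

image vertices: (1, 0), (-2, 1), (-4, -3), (-5, -2)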